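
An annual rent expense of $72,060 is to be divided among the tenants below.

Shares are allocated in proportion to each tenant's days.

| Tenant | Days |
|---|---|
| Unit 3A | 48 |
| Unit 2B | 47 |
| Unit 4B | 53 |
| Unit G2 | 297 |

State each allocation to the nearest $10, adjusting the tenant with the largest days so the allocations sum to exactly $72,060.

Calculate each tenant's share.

Combined days = 445.
Pro-rata amounts: Unit 3A 48/445 × $72,060 = 7,772.76; Unit 2B 47/445 × $72,060 = 7,610.83; Unit 4B 53/445 × $72,060 = 8,582.43; Unit G2 297/445 × $72,060 = 48,093.98.
At nearest $10: Unit 3A $7,770; Unit 2B $7,610; Unit 4B $8,580; Unit G2 $48,090. Sum = $72,050.
Difference $72,060 − $72,050 = +$10 applied to largest days (Unit G2): Unit G2 becomes $48,100.

Unit 3A: $7,770; Unit 2B: $7,610; Unit 4B: $8,580; Unit G2: $48,100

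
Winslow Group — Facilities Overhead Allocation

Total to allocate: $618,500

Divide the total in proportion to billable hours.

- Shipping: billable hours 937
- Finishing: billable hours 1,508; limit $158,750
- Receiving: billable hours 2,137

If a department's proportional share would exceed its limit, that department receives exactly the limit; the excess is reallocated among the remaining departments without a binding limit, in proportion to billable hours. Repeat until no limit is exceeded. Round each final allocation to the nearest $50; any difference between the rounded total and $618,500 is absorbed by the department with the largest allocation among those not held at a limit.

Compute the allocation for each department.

Shipping: $140,150; Finishing: $158,750; Receiving: $319,600

Combined billable hours = 4,582.
Pro-rata shares before constraints: Shipping 126,480.69; Finishing 203,556.96; Receiving 288,462.35.
Held at cap: Finishing ($158,750); balance $459,750 reallocated over remaining billable hours 3,074.
Shares after redistribution: Shipping 140,138.50 → $140,150; Receiving 319,611.50 → $319,600.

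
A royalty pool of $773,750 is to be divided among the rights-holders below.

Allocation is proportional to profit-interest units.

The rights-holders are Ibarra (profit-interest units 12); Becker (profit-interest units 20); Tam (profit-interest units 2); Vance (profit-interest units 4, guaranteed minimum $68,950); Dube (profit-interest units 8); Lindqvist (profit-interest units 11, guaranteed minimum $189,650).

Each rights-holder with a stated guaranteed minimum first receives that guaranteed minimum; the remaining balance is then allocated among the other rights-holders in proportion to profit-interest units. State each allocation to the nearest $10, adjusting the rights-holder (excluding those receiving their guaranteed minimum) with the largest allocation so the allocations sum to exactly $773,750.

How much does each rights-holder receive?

Fund the minimums — Vance $68,950; Lindqvist $189,650. Remaining pool $515,150.
Remaining pool split over remaining profit-interest units 42: Ibarra 147,185.71 → $147,190; Becker 245,309.52 → $245,310; Tam 24,530.95 → $24,530; Dube 98,123.81 → $98,120.

Ibarra: $147,190 | Becker: $245,310 | Tam: $24,530 | Vance: $68,950 | Dube: $98,120 | Lindqvist: $189,650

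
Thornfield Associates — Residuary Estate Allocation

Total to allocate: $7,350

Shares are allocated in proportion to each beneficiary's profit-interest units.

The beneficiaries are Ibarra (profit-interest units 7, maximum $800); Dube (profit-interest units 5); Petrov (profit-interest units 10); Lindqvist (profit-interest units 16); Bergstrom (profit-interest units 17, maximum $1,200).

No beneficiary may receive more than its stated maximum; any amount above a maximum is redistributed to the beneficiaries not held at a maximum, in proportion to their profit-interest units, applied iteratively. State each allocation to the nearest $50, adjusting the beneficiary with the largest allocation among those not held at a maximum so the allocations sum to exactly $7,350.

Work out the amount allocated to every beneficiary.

Sum of profit-interest units: 55.
Unconstrained shares: Ibarra 935.45; Dube 668.18; Petrov 1,336.36; Lindqvist 2,138.18; Bergstrom 2,271.82.
Capped: Ibarra ($800), Bergstrom ($1,200); balance $5,350 reallocated over remaining profit-interest units 31.
Shares after redistribution: Dube 862.90 → $850; Petrov 1,725.81 → $1,750; Lindqvist 2,761.29 → $2,750.

Ibarra: $800 | Dube: $850 | Petrov: $1,750 | Lindqvist: $2,750 | Bergstrom: $1,200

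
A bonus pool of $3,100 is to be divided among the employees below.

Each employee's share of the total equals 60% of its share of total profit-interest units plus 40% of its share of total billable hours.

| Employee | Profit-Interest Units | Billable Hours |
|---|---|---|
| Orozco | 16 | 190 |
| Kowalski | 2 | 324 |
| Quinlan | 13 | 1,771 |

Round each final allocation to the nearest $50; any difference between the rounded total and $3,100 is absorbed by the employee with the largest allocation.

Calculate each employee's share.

Orozco: $1,050; Kowalski: $300; Quinlan: $1,750

Profit-interest units total 31; billable hours total 2,285.
Combined weights (60% profit-interest units + 40% billable hours): Orozco 0.3429; Kowalski 0.0954; Quinlan 0.5616.
Raw shares: Orozco 1,063.11; Kowalski 295.82; Quinlan 1,741.07.
At nearest $50: Orozco $1,050; Kowalski $300; Quinlan $1,750. Sum = $3,100.
Sum already equals the total — no adjustment.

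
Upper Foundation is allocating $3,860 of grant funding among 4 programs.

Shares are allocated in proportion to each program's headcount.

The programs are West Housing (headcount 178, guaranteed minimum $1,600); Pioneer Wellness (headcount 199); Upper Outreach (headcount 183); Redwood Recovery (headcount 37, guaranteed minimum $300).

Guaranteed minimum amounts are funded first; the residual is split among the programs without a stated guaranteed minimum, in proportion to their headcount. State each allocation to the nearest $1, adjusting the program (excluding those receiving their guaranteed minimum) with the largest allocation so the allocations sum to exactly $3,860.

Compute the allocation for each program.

Minimums first: West Housing $1,600; Redwood Recovery $300. Balance $1,960.
Balance split over remaining headcount 382: Pioneer Wellness 1,021.05 → $1,021; Upper Outreach 938.95 → $939.

West Housing: $1,600 | Pioneer Wellness: $1,021 | Upper Outreach: $939 | Redwood Recovery: $300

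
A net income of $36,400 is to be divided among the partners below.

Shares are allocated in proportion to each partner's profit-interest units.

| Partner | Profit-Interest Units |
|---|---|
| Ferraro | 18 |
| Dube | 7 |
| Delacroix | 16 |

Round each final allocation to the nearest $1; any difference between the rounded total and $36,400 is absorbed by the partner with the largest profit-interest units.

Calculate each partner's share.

Ferraro: $15,980; Dube: $6,215; Delacroix: $14,205

Profit-interest units total: 18 + 7 + 16 = 41.
Raw shares: Ferraro 15,980.49; Dube 6,214.63; Delacroix 14,204.88.
After rounding ($1): Ferraro $15,980; Dube $6,215; Delacroix $14,205. Sum = $36,400.
Rounded total matches; no reconciliation needed.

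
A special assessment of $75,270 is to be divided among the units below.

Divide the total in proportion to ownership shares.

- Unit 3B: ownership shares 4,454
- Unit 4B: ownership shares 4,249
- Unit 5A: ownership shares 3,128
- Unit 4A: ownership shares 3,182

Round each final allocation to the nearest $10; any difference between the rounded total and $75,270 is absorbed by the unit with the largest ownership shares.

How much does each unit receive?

Unit 3B: $22,340; Unit 4B: $21,300; Unit 5A: $15,680; Unit 4A: $15,950

Sum of ownership shares: 4,454 + 4,249 + 3,128 + 3,182 = 15,013.
Proportional shares: Unit 3B 22,330.82; Unit 4B 21,303.02; Unit 5A 15,682.71; Unit 4A 15,953.45.
Rounded to nearest $10: Unit 3B $22,330; Unit 4B $21,300; Unit 5A $15,680; Unit 4A $15,950. Sum = $75,260.
Difference $75,270 − $75,260 = +$10 applied to largest ownership shares (Unit 3B): Unit 3B becomes $22,340.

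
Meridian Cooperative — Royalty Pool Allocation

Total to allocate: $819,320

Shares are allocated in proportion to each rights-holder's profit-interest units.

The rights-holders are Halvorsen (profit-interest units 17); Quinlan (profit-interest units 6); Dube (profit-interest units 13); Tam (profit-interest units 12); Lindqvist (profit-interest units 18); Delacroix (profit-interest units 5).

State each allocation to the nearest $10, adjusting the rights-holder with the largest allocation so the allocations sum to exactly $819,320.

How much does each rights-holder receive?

Halvorsen: $196,180; Quinlan: $69,240; Dube: $150,020; Tam: $138,480; Lindqvist: $207,700; Delacroix: $57,700

Profit-interest units total: 71.
Proportional shares: Halvorsen 17/71 × $819,320 = 196,175.21; Quinlan 6/71 × $819,320 = 69,238.31; Dube 13/71 × $819,320 = 150,016.34; Tam 12/71 × $819,320 = 138,476.62; Lindqvist 18/71 × $819,320 = 207,714.93; Delacroix 5/71 × $819,320 = 57,698.59.
Rounded to nearest $10: Halvorsen $196,180; Quinlan $69,240; Dube $150,020; Tam $138,480; Lindqvist $207,710; Delacroix $57,700. Sum = $819,330.
Difference $819,320 − $819,330 = −$10 applied to largest allocation (Lindqvist): Lindqvist becomes $207,700.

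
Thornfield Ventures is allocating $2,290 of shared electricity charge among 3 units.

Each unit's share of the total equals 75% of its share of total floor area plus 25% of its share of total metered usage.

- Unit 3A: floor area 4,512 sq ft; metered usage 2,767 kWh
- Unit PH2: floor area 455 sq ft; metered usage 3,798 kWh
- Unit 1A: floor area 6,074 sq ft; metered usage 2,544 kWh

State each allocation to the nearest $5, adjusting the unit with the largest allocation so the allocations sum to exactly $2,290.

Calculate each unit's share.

Unit 3A: $875 | Unit PH2: $310 | Unit 1A: $1,105

Floor area total 11,041; metered usage total 9,109.
Composite weights (75% floor area + 25% metered usage): Unit 3A 0.3824; Unit PH2 0.1351; Unit 1A 0.4824.
Raw shares: Unit 3A 875.78; Unit PH2 309.48; Unit 1A 1,104.74.
At nearest $5: Unit 3A $875; Unit PH2 $310; Unit 1A $1,105. Sum = $2,290.
Rounded total matches; no reconciliation needed.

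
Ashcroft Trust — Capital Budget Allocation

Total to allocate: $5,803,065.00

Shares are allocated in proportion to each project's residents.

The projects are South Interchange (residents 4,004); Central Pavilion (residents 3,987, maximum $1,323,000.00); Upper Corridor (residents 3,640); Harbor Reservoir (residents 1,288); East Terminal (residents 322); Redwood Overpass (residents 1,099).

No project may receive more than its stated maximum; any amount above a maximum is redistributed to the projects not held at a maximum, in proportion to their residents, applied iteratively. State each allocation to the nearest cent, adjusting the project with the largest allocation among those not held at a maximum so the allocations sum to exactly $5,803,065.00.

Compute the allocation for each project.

Residents total: 14,340.
Proportional shares (ignoring caps): South Interchange 1,620,325.8201; Central Pavilion 1,613,446.3149; Upper Corridor 1,473,023.4728; Harbor Reservoir 521,223.6904; East Terminal 130,305.9226; Redwood Overpass 444,739.7793.
Capped: Central Pavilion ($1,323,000.00); residual $4,480,065.00 reallocated over remaining residents 10,353.
Redistributed shares: South Interchange 1,732,655.2941 → $1,732,655.29; Upper Corridor 1,575,141.1765 → $1,575,141.18; Harbor Reservoir 557,357.6471 → $557,357.65; East Terminal 139,339.4118 → $139,339.41; Redwood Overpass 475,571.4706 → $475,571.47.

South Interchange: $1,732,655.29; Central Pavilion: $1,323,000.00; Upper Corridor: $1,575,141.18; Harbor Reservoir: $557,357.65; East Terminal: $139,339.41; Redwood Overpass: $475,571.47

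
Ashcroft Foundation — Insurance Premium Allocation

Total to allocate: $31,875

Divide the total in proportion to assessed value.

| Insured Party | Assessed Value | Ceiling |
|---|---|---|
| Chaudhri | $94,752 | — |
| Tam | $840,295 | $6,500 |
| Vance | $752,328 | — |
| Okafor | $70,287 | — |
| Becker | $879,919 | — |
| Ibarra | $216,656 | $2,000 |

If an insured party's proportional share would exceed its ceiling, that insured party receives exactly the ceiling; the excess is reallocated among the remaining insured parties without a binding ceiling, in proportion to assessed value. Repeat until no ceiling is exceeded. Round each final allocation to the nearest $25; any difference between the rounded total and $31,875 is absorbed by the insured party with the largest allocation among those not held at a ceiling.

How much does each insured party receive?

Chaudhri: $1,225 | Tam: $6,500 | Vance: $9,775 | Okafor: $925 | Becker: $11,450 | Ibarra: $2,000

Total assessed value = 2,854,237.
Pro-rata shares before constraints: Chaudhri 1,058.15; Tam 9,384.09; Vance 8,401.70; Okafor 784.94; Becker 9,826.59; Ibarra 2,419.53.
Capped: Tam ($6,500), Ibarra ($2,000); balance $23,375 reallocated over remaining assessed value 1,797,286.
Remaining shares: Chaudhri 1,232.32 → $1,225; Vance 9,784.57 → $9,775; Okafor 914.13 → $925; Becker 11,443.98 → $11,450.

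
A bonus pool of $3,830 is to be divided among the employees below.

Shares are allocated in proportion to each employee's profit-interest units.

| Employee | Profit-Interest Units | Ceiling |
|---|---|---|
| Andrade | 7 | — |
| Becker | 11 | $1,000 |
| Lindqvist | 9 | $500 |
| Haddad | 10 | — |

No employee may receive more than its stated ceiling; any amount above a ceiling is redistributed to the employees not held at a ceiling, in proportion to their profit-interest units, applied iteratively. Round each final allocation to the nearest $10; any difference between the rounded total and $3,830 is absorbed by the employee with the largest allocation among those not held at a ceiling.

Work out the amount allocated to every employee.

Andrade: $960 · Becker: $1,000 · Lindqvist: $500 · Haddad: $1,370

Combined profit-interest units = 37.
Unconstrained shares: Andrade 724.59; Becker 1,138.65; Lindqvist 931.62; Haddad 1,035.14.
Held at cap: Becker ($1,000), Lindqvist ($500); balance $2,330 reallocated over remaining profit-interest units 17.
Shares after redistribution: Andrade 959.41 → $960; Haddad 1,370.59 → $1,370.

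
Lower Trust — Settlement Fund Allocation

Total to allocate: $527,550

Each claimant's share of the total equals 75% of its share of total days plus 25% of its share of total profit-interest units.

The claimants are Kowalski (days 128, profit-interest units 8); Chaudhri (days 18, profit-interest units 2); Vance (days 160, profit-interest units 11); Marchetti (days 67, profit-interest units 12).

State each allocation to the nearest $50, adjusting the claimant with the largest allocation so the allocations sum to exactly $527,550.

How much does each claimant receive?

Totals — days 373, profit-interest units 33.
Combined weights (75% days + 25% profit-interest units): Kowalski 0.3180; Chaudhri 0.0513; Vance 0.4050; Marchetti 0.2256.
Pro-rata amounts: Kowalski 167,749.67; Chaudhri 27,086.81; Vance 213,683.68; Marchetti 119,029.83.
Rounded to nearest $50: Kowalski $167,750; Chaudhri $27,100; Vance $213,700; Marchetti $119,050. Sum = $527,600.
Difference $527,550 − $527,600 = −$50 applied to largest allocation (Vance): Vance becomes $213,650.

Kowalski: $167,750 | Chaudhri: $27,100 | Vance: $213,650 | Marchetti: $119,050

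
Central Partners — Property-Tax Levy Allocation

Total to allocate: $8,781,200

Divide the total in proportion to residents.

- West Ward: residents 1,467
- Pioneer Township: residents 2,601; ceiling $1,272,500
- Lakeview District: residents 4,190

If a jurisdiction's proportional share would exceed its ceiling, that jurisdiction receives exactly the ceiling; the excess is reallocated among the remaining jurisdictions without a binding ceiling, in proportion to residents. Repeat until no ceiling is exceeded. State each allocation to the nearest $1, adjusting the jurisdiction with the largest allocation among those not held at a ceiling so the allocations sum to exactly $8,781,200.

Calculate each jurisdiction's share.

Residents total: 8,258.
Pro-rata shares before constraints: West Ward 1,559,944.34; Pioneer Township 2,765,790.89; Lakeview District 4,455,464.76.
Held at cap: Pioneer Township ($1,272,500); balance $7,508,700 reallocated over remaining residents 5,657.
Redistributed shares: West Ward 1,947,191.60 → $1,947,192; Lakeview District 5,561,508.40 → $5,561,508.

West Ward: $1,947,192; Pioneer Township: $1,272,500; Lakeview District: $5,561,508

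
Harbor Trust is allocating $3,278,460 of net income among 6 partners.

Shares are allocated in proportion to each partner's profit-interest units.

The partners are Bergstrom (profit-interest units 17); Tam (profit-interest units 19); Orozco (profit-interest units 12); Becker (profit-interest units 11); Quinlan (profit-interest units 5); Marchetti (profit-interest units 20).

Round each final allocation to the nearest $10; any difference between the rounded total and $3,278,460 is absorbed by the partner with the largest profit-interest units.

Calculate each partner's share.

Combined profit-interest units = 84.
Pro-rata amounts: Bergstrom 17/84 × $3,278,460 = 663,497.86; Tam 19/84 × $3,278,460 = 741,556.43; Orozco 12/84 × $3,278,460 = 468,351.43; Becker 11/84 × $3,278,460 = 429,322.14; Quinlan 5/84 × $3,278,460 = 195,146.43; Marchetti 20/84 × $3,278,460 = 780,585.71.
At nearest $10: Bergstrom $663,500; Tam $741,560; Orozco $468,350; Becker $429,320; Quinlan $195,150; Marchetti $780,590. Sum = $3,278,470.
Difference $3,278,460 − $3,278,470 = −$10 applied to largest profit-interest units (Marchetti): Marchetti becomes $780,580.

Bergstrom: $663,500 · Tam: $741,560 · Orozco: $468,350 · Becker: $429,320 · Quinlan: $195,150 · Marchetti: $780,580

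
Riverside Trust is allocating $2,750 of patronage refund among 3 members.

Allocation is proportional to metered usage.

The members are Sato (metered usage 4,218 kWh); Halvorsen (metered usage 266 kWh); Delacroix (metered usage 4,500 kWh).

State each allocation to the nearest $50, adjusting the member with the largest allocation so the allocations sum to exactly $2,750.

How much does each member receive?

Metered usage total: 8,984.
Pro-rata amounts: Sato 4,218/8,984 × $2,750 = 1,291.13; Halvorsen 266/8,984 × $2,750 = 81.42; Delacroix 4,500/8,984 × $2,750 = 1,377.45.
Rounded to nearest $50: Sato $1,300; Halvorsen $100; Delacroix $1,400. Sum = $2,800.
Difference $2,750 − $2,800 = −$50 applied to largest allocation (Delacroix): Delacroix becomes $1,350.

Sato: $1,300 | Halvorsen: $100 | Delacroix: $1,350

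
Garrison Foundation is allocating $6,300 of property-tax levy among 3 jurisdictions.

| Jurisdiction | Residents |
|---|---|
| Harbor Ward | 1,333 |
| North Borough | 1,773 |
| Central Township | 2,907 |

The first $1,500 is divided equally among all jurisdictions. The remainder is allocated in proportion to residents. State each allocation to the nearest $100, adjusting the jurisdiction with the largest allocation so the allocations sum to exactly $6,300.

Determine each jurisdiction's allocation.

$1,500 shared equally gives $500 per jurisdiction.
Remainder $4,800 by residents (total 6,013): Harbor Ward 1,064.09 → $1,100; North Borough 1,415.33 → $1,400; Central Township 2,320.57 → $2,300.
Totals: Harbor Ward $500 + $1,100 = $1,600; North Borough $500 + $1,400 = $1,900; Central Township $500 + $2,300 = $2,800.

Harbor Ward: $1,600 | North Borough: $1,900 | Central Township: $2,800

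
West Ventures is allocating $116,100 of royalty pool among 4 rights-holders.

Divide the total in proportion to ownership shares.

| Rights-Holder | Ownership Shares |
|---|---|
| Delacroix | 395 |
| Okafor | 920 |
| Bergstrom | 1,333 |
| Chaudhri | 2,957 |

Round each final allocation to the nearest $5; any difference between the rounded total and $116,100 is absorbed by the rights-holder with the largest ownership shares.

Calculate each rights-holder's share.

Ownership shares total: 395 + 920 + 1,333 + 2,957 = 5,605.
Unrounded shares: Delacroix 8,181.89; Okafor 19,056.56; Bergstrom 27,611.29; Chaudhri 61,250.26.
Rounded to nearest $5: Delacroix $8,180; Okafor $19,055; Bergstrom $27,610; Chaudhri $61,250. Sum = $116,095.
Difference $116,100 − $116,095 = +$5 applied to largest ownership shares (Chaudhri): Chaudhri becomes $61,255.

Delacroix: $8,180; Okafor: $19,055; Bergstrom: $27,610; Chaudhri: $61,255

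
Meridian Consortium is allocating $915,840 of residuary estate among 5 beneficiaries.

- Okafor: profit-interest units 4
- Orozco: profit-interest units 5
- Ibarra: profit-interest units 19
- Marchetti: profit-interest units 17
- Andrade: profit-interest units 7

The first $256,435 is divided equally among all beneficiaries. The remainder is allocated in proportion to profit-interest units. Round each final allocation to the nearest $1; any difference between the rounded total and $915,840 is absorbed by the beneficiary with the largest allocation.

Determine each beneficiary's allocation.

First tranche $256,435 split equally: $51,287 each.
Remainder $659,405 by profit-interest units (total 52): Okafor 50,723.46 → $50,723; Orozco 63,404.33 → $63,404; Ibarra 240,936.44 → $240,936; Marchetti 215,574.71 → $215,575; Andrade 88,766.06 → $88,766.
Rounding difference +$1 on remainder applied to Ibarra.
Totals: Okafor $51,287 + $50,723 = $102,010; Orozco $51,287 + $63,404 = $114,691; Ibarra $51,287 + $240,937 = $292,224; Marchetti $51,287 + $215,575 = $266,862; Andrade $51,287 + $88,766 = $140,053.

Okafor: $102,010 | Orozco: $114,691 | Ibarra: $292,224 | Marchetti: $266,862 | Andrade: $140,053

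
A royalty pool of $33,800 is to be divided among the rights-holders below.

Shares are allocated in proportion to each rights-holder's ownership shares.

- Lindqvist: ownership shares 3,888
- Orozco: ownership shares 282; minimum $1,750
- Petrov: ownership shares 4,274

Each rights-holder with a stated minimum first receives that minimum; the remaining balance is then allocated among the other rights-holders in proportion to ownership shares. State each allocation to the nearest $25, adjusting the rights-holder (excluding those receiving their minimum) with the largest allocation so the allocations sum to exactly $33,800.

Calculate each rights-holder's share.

Lindqvist: $15,275 · Orozco: $1,750 · Petrov: $16,775

Minimums first: Orozco $1,750. Remaining pool $32,050.
Remaining pool split over remaining ownership shares 8,162: Lindqvist 15,267.14 → $15,275; Petrov 16,782.86 → $16,775.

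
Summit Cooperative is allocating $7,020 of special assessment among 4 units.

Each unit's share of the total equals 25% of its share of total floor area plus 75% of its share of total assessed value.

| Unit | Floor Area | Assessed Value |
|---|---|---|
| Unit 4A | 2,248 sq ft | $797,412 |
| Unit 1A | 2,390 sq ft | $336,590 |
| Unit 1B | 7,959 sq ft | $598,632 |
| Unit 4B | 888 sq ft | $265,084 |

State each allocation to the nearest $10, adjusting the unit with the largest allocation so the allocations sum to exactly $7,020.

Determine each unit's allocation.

Unit 4A: $2,390 · Unit 1A: $1,200 · Unit 1B: $2,620 · Unit 4B: $810

Totals — floor area 13,485, assessed value 1,997,718.
Combined weights (25% floor area + 75% assessed value): Unit 4A 0.3410; Unit 1A 0.1707; Unit 1B 0.3723; Unit 4B 0.1160.
Unrounded shares: Unit 4A 2,394.15; Unit 1A 1,198.13; Unit 1B 2,613.52; Unit 4B 814.20.
At nearest $10: Unit 4A $2,390; Unit 1A $1,200; Unit 1B $2,610; Unit 4B $810. Sum = $7,010.
Difference $7,020 − $7,010 = +$10 applied to largest allocation (Unit 1B): Unit 1B becomes $2,620.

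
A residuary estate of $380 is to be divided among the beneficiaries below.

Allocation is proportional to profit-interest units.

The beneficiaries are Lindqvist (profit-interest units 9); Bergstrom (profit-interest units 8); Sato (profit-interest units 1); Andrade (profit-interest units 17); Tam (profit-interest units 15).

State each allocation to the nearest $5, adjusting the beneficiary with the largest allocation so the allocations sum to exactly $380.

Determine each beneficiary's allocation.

Lindqvist: $70 | Bergstrom: $60 | Sato: $10 | Andrade: $125 | Tam: $115

Sum of profit-interest units: 50.
Pro-rata amounts: Lindqvist 9/50 × $380 = 68.40; Bergstrom 8/50 × $380 = 60.80; Sato 1/50 × $380 = 7.60; Andrade 17/50 × $380 = 129.20; Tam 15/50 × $380 = 114.00.
Rounded to nearest $5: Lindqvist $70; Bergstrom $60; Sato $10; Andrade $130; Tam $115. Sum = $385.
Difference $380 − $385 = −$5 applied to largest allocation (Andrade): Andrade becomes $125.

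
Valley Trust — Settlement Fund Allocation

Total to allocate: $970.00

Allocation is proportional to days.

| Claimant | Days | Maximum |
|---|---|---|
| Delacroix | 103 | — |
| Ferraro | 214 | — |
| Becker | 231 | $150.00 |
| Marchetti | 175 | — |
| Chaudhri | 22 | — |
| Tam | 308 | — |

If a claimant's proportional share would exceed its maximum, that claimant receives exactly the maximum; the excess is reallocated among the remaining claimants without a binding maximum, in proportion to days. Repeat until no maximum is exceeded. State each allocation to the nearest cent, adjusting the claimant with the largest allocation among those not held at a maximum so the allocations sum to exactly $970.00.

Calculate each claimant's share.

Delacroix: $102.75 | Ferraro: $213.48 | Becker: $150.00 | Marchetti: $174.57 | Chaudhri: $21.95 | Tam: $307.25

Combined days = 1,053.
Unconstrained shares: Delacroix 94.8813; Ferraro 197.1320; Becker 212.7920; Marchetti 161.2061; Chaudhri 20.2659; Tam 283.7227.
Cap binds for Becker ($150.00); remaining pool $820.00 reallocated over remaining days 822.
Redistributed shares: Delacroix 102.7494 → $102.75; Ferraro 213.4793 → $213.48; Marchetti 174.5742 → $174.57; Chaudhri 21.9465 → $21.95; Tam 307.2506 → $307.25.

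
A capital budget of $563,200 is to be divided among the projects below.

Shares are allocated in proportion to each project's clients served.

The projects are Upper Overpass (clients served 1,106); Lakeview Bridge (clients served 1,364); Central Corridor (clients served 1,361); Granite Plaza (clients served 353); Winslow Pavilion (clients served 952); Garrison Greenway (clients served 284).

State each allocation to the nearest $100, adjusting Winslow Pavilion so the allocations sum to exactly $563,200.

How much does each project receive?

Upper Overpass: $114,900 · Lakeview Bridge: $141,700 · Central Corridor: $141,400 · Granite Plaza: $36,700 · Winslow Pavilion: $99,000 · Garrison Greenway: $29,500

Clients served total: 5,420.
Raw shares: Upper Overpass 1,106/5,420 × $563,200 = 114,926.05; Lakeview Bridge 1,364/5,420 × $563,200 = 141,735.20; Central Corridor 1,361/5,420 × $563,200 = 141,423.47; Granite Plaza 353/5,420 × $563,200 = 36,680.74; Winslow Pavilion 952/5,420 × $563,200 = 98,923.69; Garrison Greenway 284/5,420 × $563,200 = 29,510.85.
At nearest $100: Upper Overpass $114,900; Lakeview Bridge $141,700; Central Corridor $141,400; Granite Plaza $36,700; Winslow Pavilion $98,900; Garrison Greenway $29,500. Sum = $563,100.
Difference $563,200 − $563,100 = +$100 applied to Winslow Pavilion: Winslow Pavilion becomes $99,000.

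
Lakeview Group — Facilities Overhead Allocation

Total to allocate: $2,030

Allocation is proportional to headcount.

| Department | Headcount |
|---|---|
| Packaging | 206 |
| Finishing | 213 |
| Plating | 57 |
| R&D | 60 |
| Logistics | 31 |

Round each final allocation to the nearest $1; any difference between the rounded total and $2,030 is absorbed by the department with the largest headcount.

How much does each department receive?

Combined headcount = 567.
Pro-rata amounts: Packaging 206/567 × $2,030 = 737.53; Finishing 213/567 × $2,030 = 762.59; Plating 57/567 × $2,030 = 204.07; R&D 60/567 × $2,030 = 214.81; Logistics 31/567 × $2,030 = 110.99.
At nearest $1: Packaging $738; Finishing $763; Plating $204; R&D $215; Logistics $111. Sum = $2,031.
Difference $2,030 − $2,031 = −$1 applied to largest headcount (Finishing): Finishing becomes $762.

Packaging: $738; Finishing: $762; Plating: $204; R&D: $215; Logistics: $111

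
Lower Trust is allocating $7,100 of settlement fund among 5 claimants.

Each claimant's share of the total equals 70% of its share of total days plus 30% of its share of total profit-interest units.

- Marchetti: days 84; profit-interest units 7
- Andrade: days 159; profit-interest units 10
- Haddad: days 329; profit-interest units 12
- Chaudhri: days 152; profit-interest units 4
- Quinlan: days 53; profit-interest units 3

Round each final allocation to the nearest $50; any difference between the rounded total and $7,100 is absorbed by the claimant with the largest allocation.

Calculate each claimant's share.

Totals — days 777, profit-interest units 36.
Composite weights (70% days + 30% profit-interest units): Marchetti 0.1340; Andrade 0.2266; Haddad 0.3964; Chaudhri 0.1703; Quinlan 0.0727.
Unrounded shares: Marchetti 951.46; Andrade 1,608.69; Haddad 2,814.41; Chaudhri 1,208.92; Quinlan 516.51.
After rounding ($50): Marchetti $950; Andrade $1,600; Haddad $2,800; Chaudhri $1,200; Quinlan $500. Sum = $7,050.
Difference $7,100 − $7,050 = +$50 applied to largest allocation (Haddad): Haddad becomes $2,850.

Marchetti: $950 · Andrade: $1,600 · Haddad: $2,850 · Chaudhri: $1,200 · Quinlan: $500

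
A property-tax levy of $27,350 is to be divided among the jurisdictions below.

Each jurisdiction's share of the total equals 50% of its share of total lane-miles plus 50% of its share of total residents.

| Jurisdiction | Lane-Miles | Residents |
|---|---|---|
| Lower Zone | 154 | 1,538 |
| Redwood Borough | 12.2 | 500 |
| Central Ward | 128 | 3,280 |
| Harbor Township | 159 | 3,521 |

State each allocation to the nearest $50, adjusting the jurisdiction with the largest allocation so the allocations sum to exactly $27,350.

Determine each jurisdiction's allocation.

Lower Zone: $7,050; Redwood Borough: $1,150; Central Ward: $8,950; Harbor Township: $10,200

Lane-miles total 453.2; residents total 8,839.
Combined weights (50% lane-miles + 50% residents): Lower Zone 0.2569; Redwood Borough 0.0417; Central Ward 0.3268; Harbor Township 0.3746.
Proportional shares: Lower Zone 7,026.32; Redwood Borough 1,141.69; Central Ward 8,936.87; Harbor Township 10,245.13.
Rounded to nearest $50: Lower Zone $7,050; Redwood Borough $1,150; Central Ward $8,950; Harbor Township $10,250. Sum = $27,400.
Difference $27,350 − $27,400 = −$50 applied to largest allocation (Harbor Township): Harbor Township becomes $10,200.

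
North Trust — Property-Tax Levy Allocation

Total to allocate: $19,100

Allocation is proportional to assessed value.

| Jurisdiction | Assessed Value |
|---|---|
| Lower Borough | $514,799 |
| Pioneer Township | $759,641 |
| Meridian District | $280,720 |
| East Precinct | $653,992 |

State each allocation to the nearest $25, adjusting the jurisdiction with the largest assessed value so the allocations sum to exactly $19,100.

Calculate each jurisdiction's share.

Sum of assessed value: 514,799 + 759,641 + 280,720 + 653,992 = 2,209,152.
Unrounded shares: Lower Borough 4,450.88; Pioneer Township 6,567.74; Meridian District 2,427.06; East Precinct 5,654.32.
Rounded to nearest $25: Lower Borough $4,450; Pioneer Township $6,575; Meridian District $2,425; East Precinct $5,650. Sum = $19,100.
No rounding difference to absorb.

Lower Borough: $4,450 | Pioneer Township: $6,575 | Meridian District: $2,425 | East Precinct: $5,650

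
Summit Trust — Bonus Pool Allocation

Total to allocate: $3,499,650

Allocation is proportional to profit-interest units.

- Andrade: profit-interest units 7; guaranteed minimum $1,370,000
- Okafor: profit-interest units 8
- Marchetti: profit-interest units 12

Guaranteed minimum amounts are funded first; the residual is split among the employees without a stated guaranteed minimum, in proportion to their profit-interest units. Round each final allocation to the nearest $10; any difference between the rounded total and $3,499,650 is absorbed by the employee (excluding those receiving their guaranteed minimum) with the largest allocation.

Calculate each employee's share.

Fund the minimums — Andrade $1,370,000. Remaining pool $2,129,650.
Remaining pool split over remaining profit-interest units 20: Okafor 851,860.00 → $851,860; Marchetti 1,277,790.00 → $1,277,790.

Andrade: $1,370,000; Okafor: $851,860; Marchetti: $1,277,790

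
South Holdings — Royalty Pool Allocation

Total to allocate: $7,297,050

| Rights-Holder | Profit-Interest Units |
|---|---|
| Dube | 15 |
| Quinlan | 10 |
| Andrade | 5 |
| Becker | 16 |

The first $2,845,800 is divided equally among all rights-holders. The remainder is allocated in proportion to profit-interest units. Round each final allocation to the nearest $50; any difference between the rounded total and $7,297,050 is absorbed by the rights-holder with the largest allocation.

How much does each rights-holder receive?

Dube: $2,162,950 · Quinlan: $1,679,100 · Andrade: $1,195,300 · Becker: $2,259,700

Equal tier: $2,845,800 ÷ 4 = $711,450 apiece.
Remainder $4,451,250 by profit-interest units (total 46): Dube 1,451,494.57 → $1,451,500; Quinlan 967,663.04 → $967,650; Andrade 483,831.52 → $483,850; Becker 1,548,260.87 → $1,548,250.
Totals: Dube $711,450 + $1,451,500 = $2,162,950; Quinlan $711,450 + $967,650 = $1,679,100; Andrade $711,450 + $483,850 = $1,195,300; Becker $711,450 + $1,548,250 = $2,259,700.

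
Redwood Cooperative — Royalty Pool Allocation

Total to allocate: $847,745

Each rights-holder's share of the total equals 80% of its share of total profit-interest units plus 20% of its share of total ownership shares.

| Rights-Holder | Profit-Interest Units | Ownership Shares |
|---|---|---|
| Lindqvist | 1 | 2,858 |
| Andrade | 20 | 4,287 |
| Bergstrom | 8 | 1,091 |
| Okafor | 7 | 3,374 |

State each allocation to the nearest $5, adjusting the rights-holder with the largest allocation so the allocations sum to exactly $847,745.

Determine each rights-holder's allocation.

Lindqvist: $60,575; Andrade: $439,380; Bergstrom: $166,645; Okafor: $181,145

Profit-interest units total 36; ownership shares total 11,610.
Composite weights (80% profit-interest units + 20% ownership shares): Lindqvist 0.0715; Andrade 0.5183; Bergstrom 0.1966; Okafor 0.2137.
Unrounded shares: Lindqvist 60,576.16; Andrade 439,381.63; Bergstrom 166,642.86; Okafor 181,144.34.
Rounded to nearest $5: Lindqvist $60,575; Andrade $439,380; Bergstrom $166,645; Okafor $181,145. Sum = $847,745.
No rounding difference to absorb.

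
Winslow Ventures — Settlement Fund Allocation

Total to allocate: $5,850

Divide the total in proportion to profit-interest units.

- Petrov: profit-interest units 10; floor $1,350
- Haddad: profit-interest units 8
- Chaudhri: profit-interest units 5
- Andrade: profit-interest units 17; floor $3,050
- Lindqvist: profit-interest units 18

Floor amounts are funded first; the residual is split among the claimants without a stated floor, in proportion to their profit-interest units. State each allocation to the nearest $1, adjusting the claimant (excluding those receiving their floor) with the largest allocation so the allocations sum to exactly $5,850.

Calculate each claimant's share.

Petrov: $1,350; Haddad: $374; Chaudhri: $234; Andrade: $3,050; Lindqvist: $842

Minimums first: Petrov $1,350; Andrade $3,050. Residual $1,450.
Residual split over remaining profit-interest units 31: Haddad 374.19 → $374; Chaudhri 233.87 → $234; Lindqvist 841.94 → $842.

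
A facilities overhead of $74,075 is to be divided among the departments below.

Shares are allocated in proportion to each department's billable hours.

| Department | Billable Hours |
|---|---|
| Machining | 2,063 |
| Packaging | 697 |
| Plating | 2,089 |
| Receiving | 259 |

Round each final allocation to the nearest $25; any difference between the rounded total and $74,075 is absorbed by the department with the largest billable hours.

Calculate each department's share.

Combined billable hours = 2,063 + 697 + 2,089 + 259 = 5,108.
Raw shares: Machining 29,917.13; Packaging 10,107.73; Plating 30,294.18; Receiving 3,755.96.
Rounded to nearest $25: Machining $29,925; Packaging $10,100; Plating $30,300; Receiving $3,750. Sum = $74,075.
No rounding difference to absorb.

Machining: $29,925 · Packaging: $10,100 · Plating: $30,300 · Receiving: $3,750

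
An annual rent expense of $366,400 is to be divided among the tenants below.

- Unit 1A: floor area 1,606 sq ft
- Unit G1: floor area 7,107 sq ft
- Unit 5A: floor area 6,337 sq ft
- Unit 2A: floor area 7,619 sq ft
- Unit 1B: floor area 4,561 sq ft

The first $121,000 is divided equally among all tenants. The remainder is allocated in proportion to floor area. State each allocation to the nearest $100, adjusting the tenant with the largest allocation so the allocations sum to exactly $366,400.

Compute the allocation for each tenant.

Equal tier: $121,000 ÷ 5 = $24,200 apiece.
Remainder $245,400 by floor area (total 27,230): Unit 1A 14,473.46 → $14,500; Unit G1 64,049.13 → $64,000; Unit 5A 57,109.80 → $57,100; Unit 2A 68,663.33 → $68,700; Unit 1B 41,104.27 → $41,100.
Totals: Unit 1A $24,200 + $14,500 = $38,700; Unit G1 $24,200 + $64,000 = $88,200; Unit 5A $24,200 + $57,100 = $81,300; Unit 2A $24,200 + $68,700 = $92,900; Unit 1B $24,200 + $41,100 = $65,300.

Unit 1A: $38,700 · Unit G1: $88,200 · Unit 5A: $81,300 · Unit 2A: $92,900 · Unit 1B: $65,300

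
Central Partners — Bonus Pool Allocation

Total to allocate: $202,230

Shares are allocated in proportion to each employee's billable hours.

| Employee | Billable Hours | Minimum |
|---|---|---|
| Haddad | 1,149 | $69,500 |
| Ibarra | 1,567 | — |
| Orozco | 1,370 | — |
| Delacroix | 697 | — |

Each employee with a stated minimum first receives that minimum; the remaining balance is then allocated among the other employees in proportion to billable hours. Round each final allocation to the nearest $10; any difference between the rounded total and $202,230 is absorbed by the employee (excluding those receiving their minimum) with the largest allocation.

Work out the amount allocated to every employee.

Fund the minimums — Haddad $69,500. Balance $132,730.
Balance split over remaining billable hours 3,634: Ibarra 57,233.88 → $57,230; Orozco 50,038.55 → $50,040; Delacroix 25,457.57 → $25,460.

Haddad: $69,500; Ibarra: $57,230; Orozco: $50,040; Delacroix: $25,460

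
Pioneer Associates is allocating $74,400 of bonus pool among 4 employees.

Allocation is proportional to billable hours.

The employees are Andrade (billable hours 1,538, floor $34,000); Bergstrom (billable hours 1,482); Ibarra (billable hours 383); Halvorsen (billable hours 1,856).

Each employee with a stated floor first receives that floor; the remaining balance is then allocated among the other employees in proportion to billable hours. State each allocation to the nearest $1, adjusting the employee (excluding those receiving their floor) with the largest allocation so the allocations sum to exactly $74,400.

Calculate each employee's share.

Fund the minimums — Andrade $34,000. Residual $40,400.
Residual split over remaining billable hours 3,721: Bergstrom 16,090.51 → $16,091; Ibarra 4,158.34 → $4,158; Halvorsen 20,151.14 → $20,151.

Andrade: $34,000 | Bergstrom: $16,091 | Ibarra: $4,158 | Halvorsen: $20,151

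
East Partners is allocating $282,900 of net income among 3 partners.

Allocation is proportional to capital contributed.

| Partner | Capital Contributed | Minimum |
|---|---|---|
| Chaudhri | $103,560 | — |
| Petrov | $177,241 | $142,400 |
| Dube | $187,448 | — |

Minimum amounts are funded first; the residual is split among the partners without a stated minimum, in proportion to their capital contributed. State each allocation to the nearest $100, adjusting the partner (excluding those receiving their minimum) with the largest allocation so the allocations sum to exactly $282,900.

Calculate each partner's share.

Chaudhri: $50,000; Petrov: $142,400; Dube: $90,500

Fund the minimums — Petrov $142,400. Residual $140,500.
Residual split over remaining capital contributed 291,008: Chaudhri 49,999.24 → $50,000; Dube 90,500.76 → $90,500.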